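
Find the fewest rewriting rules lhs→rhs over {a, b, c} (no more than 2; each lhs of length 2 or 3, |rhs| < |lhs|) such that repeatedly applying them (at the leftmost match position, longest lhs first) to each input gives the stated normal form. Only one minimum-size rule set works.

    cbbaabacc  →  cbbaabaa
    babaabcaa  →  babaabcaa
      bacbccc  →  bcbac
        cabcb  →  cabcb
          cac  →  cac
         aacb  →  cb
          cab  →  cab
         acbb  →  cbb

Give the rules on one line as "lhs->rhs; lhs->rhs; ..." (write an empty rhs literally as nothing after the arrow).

acb->cb; cc->a

  | cbbaabacc => cbbaabaa
  | babaabcaa
  | bacbccc => bcbccc => bcbac
  | cabcb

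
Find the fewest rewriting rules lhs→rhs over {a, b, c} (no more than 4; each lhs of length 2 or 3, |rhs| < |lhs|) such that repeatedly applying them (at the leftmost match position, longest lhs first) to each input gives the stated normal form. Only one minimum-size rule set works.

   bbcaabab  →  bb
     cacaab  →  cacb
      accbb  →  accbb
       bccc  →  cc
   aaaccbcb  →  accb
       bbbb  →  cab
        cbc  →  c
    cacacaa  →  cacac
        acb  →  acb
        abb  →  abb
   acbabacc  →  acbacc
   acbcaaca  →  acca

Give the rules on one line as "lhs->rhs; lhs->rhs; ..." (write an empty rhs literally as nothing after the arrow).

aa->; bab->b; bbb->ca; bc->

  | bbcaabab => baabab => bbab => bb
  | cacaab => cacb
  | accbb
  | bccc => cc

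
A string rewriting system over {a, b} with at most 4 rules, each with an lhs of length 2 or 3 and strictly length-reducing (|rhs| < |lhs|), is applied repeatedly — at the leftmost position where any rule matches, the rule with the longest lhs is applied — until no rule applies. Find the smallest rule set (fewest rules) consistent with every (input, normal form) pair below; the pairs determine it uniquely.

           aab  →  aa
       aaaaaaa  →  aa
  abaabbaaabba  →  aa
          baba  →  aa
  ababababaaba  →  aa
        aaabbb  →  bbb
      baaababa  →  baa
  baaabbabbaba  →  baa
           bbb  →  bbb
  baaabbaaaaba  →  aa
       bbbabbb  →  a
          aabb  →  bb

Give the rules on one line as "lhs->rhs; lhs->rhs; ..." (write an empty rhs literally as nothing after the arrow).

aaa->aa; ab->a; abb->bb; bab->a

  | aab => aa
  | aaaaaaa => aaaaaa => aaaaa => aaaa => aaa => aa
  | abaabbaaabba => aaabbaaabba => aabbaaabba => abbaaabba => bbaaabba => bbaabba => bbabba => baba => aa
  | baba => aa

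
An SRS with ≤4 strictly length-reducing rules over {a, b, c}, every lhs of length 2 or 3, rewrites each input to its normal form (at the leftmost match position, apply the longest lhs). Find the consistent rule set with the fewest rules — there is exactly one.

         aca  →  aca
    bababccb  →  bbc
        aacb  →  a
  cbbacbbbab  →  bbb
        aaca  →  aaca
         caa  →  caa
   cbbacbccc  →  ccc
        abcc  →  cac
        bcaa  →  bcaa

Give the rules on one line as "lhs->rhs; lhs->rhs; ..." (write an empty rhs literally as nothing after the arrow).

ab->b; abc->ca; acb->; cbb->

  | aca
  | bababccb => bbabccb => bbcacb => bbc
  | aacb => a
  | cbbacbbbab => acbbbab => bbab => bbb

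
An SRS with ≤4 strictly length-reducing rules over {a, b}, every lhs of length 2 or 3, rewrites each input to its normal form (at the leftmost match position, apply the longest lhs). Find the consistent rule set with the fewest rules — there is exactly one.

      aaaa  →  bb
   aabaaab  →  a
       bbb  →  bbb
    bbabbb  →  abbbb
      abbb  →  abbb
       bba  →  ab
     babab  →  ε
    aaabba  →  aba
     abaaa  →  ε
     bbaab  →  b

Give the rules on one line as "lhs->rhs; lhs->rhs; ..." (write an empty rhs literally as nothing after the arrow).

aa->b; aab->; bab->a; bba->ab

  | aaaa => baa => bb
  | aabaaab => aaab => bab => a
  | bbb
  | bbabbb => abbbb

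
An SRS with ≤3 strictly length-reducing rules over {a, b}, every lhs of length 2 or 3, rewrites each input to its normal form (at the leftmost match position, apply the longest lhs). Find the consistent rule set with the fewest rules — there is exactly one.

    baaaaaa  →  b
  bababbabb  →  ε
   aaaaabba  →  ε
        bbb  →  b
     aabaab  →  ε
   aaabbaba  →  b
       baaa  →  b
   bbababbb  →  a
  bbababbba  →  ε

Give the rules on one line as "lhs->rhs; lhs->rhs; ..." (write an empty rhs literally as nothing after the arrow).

  | baaaaaa => baaaaa => baaaa => baaa => baa => ba => b
  | bababbabb => bbabbabb => abbabb => aabb => bb => ε
  | aaaaabba => aaabba => abba => aa => ε
  | bbb => b

aa->; ba->b; bb->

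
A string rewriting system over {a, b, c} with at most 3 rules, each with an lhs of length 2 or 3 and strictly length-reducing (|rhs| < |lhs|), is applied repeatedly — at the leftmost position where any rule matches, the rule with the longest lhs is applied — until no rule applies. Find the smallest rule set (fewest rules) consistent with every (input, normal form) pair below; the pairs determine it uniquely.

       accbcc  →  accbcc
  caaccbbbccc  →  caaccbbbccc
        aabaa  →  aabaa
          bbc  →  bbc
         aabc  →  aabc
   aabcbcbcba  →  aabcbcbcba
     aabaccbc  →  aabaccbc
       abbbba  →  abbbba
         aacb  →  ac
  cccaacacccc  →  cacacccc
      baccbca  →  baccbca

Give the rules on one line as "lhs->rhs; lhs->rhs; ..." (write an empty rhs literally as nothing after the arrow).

acb->c; cca->

  | accbcc
  | caaccbbbccc
  | aabaa
  | bbc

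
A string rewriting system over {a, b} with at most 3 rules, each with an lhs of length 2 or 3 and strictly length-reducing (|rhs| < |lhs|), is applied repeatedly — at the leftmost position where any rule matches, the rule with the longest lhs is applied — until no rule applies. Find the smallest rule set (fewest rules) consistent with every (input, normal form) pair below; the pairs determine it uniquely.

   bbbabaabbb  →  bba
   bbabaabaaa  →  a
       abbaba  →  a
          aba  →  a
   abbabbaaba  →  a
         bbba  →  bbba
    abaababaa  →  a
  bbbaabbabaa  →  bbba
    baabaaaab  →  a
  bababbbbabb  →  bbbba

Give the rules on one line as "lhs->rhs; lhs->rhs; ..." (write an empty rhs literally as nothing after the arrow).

aa->a; ab->a; baa->

  | bbbabaabbb => bbbaaabbb => bbabbb => bbabb => bbab => bba
  | bbabaabaaa => bbaaabaaa => babaaa => baaaa => aa => a
  | abbaba => ababa => aaba => aba => aa => a
  | aba => aa => a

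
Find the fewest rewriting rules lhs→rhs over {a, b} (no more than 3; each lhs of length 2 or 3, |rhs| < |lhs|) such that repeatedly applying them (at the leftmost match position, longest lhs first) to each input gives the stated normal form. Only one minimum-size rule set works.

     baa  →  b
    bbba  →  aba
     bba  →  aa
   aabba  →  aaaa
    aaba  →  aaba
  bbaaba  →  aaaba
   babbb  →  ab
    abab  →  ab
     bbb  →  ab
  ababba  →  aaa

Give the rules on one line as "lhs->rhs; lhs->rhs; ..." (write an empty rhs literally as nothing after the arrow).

  | baa => b
  | bbba => aba
  | bba => aa
  | aabba => aaaa

baa->b; bab->b; bb->a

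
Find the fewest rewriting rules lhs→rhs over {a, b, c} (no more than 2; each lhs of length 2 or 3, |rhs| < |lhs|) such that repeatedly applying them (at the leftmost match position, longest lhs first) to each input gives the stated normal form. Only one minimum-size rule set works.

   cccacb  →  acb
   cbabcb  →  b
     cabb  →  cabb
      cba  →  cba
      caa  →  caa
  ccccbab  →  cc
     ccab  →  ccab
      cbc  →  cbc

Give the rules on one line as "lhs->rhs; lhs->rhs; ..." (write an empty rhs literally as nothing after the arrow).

bab->c; ccc->

  | cccacb => acb
  | cbabcb => cccb => b
  | cabb
  | cba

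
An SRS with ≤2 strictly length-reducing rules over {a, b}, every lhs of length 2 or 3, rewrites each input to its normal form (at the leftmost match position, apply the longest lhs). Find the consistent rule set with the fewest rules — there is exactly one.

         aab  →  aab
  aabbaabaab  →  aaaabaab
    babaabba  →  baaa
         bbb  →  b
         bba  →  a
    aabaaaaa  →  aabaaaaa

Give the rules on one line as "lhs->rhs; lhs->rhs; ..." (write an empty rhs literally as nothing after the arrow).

bab->b; bb->

  | aab
  | aabbaabaab => aaaabaab
  | babaabba => baabba => baaa
  | bbb => b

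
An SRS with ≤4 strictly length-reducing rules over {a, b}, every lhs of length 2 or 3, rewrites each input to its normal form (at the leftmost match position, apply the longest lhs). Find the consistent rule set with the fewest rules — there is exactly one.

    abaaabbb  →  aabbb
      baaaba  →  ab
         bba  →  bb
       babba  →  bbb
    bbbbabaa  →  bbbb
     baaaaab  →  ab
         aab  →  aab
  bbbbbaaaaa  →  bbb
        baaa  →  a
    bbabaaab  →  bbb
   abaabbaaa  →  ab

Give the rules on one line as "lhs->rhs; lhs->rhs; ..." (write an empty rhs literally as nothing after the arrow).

aaa->a; ba->b; baa->

  | abaaabbb => aabbb
  | baaaba => aba => ab
  | bba => bb
  | babba => bbba => bbb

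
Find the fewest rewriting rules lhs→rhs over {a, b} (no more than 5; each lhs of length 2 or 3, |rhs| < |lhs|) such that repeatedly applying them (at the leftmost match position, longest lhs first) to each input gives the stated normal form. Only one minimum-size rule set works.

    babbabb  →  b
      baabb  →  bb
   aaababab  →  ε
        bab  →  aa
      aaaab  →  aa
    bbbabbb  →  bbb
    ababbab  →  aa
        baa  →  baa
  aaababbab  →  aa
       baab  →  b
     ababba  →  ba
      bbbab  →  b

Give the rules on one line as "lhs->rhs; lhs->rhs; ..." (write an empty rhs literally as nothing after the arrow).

  | babbabb => aababb => abb => b
  | baabb => bb
  | aaababab => aabab => ab => ε
  | bab => aa

aab->; ab->; bab->aa; bba->aa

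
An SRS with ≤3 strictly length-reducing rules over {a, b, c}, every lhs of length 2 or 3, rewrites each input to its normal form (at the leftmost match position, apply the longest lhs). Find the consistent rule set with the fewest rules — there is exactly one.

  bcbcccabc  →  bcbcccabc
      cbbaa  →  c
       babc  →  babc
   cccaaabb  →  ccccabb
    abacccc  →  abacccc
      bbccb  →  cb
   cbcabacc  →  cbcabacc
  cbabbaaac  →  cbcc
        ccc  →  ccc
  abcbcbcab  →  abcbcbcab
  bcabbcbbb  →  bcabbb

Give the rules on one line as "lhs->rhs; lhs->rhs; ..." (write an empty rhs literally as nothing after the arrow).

aa->c; bbc->

  | bcbcccabc
  | cbbaa => cbbc => c
  | babc
  | cccaaabb => ccccabb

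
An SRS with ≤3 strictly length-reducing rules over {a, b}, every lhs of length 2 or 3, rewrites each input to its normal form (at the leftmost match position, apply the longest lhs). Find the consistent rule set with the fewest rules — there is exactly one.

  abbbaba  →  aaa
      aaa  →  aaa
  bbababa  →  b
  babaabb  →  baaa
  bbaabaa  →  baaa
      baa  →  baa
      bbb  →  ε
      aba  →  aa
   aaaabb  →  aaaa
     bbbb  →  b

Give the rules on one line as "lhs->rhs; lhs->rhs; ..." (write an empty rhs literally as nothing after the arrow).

  | abbbaba => abbaba => ababa => aaba => aaa
  | aaa
  | bbababa => bbaba => bba => b
  | babaabb => baaabb => baaab => baaa

ab->a; bba->b; bbb->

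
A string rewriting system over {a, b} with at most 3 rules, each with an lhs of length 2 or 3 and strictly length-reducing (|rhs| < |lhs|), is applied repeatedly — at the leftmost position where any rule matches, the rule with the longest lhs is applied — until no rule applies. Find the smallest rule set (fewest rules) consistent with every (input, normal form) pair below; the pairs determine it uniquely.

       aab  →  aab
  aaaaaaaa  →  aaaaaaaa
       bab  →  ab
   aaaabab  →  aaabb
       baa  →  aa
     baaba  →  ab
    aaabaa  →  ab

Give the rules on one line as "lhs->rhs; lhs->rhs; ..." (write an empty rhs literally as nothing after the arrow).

aba->b; ba->a

  | aab
  | aaaaaaaa
  | bab => ab
  | aaaabab => aaabb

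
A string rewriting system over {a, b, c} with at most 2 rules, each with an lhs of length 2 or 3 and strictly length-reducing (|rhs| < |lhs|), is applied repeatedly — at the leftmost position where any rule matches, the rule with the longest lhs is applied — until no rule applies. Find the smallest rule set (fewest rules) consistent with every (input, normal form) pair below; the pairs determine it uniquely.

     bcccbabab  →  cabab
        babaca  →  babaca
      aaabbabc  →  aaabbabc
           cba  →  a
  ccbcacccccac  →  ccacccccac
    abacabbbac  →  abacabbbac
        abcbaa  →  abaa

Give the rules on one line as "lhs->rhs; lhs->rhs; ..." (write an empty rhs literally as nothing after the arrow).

bcc->c; cb->

  | bcccbabab => ccbabab => cabab
  | babaca
  | aaabbabc
  | cba => a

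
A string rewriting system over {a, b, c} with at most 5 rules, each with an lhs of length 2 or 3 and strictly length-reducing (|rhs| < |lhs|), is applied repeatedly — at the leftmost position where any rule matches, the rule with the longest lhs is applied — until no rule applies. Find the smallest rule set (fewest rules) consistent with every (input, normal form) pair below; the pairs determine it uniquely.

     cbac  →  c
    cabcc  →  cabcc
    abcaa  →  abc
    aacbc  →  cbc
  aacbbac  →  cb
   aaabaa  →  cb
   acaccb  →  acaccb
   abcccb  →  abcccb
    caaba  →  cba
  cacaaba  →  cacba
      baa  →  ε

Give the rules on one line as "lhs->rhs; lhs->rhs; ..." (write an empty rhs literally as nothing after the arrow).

  | cbac => c
  | cabcc
  | abcaa => abc
  | aacbc => cbc

aa->; aaa->cb; baa->; bac->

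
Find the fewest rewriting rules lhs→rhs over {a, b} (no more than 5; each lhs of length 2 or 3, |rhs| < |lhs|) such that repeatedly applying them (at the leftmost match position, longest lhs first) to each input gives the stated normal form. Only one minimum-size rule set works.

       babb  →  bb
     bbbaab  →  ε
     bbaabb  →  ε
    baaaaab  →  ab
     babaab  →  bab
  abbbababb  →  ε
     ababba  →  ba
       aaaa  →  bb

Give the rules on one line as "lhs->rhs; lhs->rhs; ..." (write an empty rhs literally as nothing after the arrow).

aa->b; aab->; abb->b; bbb->

  | babb => bb
  | bbbaab => aab => ε
  | bbaabb => bbb => ε
  | baaaaab => bbaaab => bbbab => ab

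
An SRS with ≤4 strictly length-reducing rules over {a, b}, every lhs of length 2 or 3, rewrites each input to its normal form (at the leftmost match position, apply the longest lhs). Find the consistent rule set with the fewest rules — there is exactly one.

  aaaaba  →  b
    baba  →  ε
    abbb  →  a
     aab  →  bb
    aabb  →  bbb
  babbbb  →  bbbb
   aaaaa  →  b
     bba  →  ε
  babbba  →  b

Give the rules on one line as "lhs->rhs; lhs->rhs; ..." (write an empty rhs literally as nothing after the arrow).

  | aaaaba => baaba => aba => aa => b
  | baba => ba => ε
  | abbb => abb => ab => a
  | aab => bb

aa->b; ab->a; ba->; bba->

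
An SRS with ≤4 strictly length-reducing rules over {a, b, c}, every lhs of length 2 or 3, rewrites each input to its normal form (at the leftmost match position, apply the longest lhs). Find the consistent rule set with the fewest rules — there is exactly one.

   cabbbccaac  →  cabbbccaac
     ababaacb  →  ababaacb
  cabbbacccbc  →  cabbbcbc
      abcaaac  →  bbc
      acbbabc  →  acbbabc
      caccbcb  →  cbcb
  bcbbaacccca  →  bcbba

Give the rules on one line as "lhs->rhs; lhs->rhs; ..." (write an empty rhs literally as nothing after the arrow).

  | cabbbccaac
  | ababaacb
  | cabbbacccbc => cabbbcbc
  | abcaaac => aaac => bbc

aaa->bb; acc->; bca->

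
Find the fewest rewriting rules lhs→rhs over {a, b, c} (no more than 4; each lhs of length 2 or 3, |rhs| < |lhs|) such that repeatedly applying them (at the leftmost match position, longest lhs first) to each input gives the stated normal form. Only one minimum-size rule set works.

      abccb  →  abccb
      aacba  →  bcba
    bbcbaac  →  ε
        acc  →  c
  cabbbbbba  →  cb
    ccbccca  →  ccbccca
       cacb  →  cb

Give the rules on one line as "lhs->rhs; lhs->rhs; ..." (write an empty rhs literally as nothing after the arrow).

  | abccb
  | aacba => bcba
  | bbcbaac => acbaac => baac => bbc => ac => ε
  | acc => c

aa->b; ac->; bb->a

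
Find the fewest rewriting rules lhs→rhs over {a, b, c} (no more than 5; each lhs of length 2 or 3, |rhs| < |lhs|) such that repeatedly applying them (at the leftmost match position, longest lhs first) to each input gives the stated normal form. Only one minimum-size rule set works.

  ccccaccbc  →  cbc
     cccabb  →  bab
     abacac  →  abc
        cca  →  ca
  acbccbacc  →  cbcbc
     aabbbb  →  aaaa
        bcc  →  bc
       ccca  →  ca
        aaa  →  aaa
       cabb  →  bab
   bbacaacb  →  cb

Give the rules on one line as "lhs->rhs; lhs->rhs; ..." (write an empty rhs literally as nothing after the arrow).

ac->c; bb->a; cab->ba; cc->c

  | ccccaccbc => cccaccbc => ccaccbc => caccbc => cccbc => ccbc => cbc
  | cccabb => ccabb => cabb => bab
  | abacac => abcac => abcc => abc
  | cca => ca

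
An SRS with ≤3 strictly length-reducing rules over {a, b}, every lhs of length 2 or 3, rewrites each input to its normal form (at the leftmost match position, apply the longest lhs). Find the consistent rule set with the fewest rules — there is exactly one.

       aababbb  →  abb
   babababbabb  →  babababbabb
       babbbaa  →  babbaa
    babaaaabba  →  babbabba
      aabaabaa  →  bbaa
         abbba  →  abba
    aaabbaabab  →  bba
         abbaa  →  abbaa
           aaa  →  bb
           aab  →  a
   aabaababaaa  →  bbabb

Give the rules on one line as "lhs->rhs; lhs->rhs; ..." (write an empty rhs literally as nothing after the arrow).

aaa->bb; aab->a; bbb->bb

  | aababbb => aabbb => abb
  | babababbabb
  | babbbaa => babbaa
  | babaaaabba => babbbabba => babbabba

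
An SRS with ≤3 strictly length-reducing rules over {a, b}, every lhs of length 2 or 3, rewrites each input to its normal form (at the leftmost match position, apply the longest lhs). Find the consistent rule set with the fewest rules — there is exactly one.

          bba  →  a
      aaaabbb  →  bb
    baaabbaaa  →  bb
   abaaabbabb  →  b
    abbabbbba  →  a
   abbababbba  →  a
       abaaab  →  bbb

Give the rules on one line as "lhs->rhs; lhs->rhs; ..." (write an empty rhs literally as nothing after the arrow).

aaa->bb; ab->; ba->a

  | bba => ba => a
  | aaaabbb => bbabbb => babbb => abbb => bb
  | baaabbaaa => aaabbaaa => bbbbaaa => bbbaaa => bbaaa => baaa => aaa => bb
  | abaaabbabb => aaabbabb => bbbbabb => bbbabb => bbabb => babb => abb => b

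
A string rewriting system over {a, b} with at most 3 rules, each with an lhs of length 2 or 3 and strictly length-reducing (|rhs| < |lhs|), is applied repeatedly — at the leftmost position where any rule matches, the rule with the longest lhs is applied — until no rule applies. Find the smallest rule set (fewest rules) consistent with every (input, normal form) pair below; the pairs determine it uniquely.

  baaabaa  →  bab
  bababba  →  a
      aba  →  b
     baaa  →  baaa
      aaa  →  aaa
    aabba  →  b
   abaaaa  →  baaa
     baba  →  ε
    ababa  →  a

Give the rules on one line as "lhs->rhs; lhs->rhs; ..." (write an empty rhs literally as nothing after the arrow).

aba->b; abb->b; bb->

  | baaabaa => baaba => bab
  | bababba => bbbba => bba => a
  | aba => b
  | baaa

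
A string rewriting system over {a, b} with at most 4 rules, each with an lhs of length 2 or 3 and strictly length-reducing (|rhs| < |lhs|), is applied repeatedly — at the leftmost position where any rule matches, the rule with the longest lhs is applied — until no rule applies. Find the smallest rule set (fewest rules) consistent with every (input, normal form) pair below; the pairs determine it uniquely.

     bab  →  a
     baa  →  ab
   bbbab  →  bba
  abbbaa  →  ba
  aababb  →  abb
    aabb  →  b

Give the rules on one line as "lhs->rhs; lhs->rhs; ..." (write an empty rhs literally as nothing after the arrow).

  | bab => a
  | baa => ab
  | bbbab => bba
  | abbbaa => abbab => aba => ba

aab->; aba->ba; baa->ab; bab->a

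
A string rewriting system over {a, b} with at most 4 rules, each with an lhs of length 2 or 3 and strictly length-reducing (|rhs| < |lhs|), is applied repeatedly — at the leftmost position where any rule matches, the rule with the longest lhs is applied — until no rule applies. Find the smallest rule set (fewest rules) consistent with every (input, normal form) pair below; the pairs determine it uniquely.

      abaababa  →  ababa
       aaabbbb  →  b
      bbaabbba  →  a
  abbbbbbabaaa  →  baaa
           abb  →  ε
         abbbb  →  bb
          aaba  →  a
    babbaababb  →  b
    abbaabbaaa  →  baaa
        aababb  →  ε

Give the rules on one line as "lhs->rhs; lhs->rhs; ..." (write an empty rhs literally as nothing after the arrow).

  | abaababa => ababa
  | aaabbbb => abbb => b
  | bbaabbba => ababbba => abba => a
  | abbbbbbabaaa => bbbbabaaa => bbabbaaa => abbbaaa => baaa

aab->; abb->; bba->ab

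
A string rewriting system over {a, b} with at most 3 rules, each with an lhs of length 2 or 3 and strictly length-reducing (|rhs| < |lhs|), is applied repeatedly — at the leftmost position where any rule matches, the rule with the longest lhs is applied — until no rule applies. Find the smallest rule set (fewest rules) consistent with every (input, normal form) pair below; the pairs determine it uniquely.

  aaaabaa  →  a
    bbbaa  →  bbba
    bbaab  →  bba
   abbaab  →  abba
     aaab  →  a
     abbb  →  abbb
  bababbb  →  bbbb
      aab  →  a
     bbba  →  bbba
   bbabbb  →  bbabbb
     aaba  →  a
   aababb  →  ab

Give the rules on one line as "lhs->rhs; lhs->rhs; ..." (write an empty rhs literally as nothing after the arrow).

aa->a; aab->a; aba->

  | aaaabaa => aaabaa => aabaa => aaa => aa => a
  | bbbaa => bbba
  | bbaab => bba
  | abbaab => abba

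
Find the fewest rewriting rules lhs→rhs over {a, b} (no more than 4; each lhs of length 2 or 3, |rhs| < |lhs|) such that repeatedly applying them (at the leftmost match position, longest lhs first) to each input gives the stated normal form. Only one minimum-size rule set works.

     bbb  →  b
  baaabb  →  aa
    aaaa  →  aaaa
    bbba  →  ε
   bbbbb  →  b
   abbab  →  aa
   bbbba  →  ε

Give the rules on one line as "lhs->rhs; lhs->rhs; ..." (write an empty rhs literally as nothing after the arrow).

  | bbb => bb => b
  | baaabb => aabb => aab => aa
  | aaaa
  | bbba => bba => ba => ε

ab->a; ba->; bb->b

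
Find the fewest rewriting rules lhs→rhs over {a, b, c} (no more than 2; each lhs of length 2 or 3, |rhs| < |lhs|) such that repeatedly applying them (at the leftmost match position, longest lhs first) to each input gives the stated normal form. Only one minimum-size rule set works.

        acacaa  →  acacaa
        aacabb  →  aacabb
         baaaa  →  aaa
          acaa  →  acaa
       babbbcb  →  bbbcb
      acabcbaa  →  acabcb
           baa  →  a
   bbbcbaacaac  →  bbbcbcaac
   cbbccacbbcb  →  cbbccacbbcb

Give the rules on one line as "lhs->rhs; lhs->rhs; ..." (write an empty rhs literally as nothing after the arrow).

ba->; cba->cb

  | acacaa
  | aacabb
  | baaaa => aaa
  | acaa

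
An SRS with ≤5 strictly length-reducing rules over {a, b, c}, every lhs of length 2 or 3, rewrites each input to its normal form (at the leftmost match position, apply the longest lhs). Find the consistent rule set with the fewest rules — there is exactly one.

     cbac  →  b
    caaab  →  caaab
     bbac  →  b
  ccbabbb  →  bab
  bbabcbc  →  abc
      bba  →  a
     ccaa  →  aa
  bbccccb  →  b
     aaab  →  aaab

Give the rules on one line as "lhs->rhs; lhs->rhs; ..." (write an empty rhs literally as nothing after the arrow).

  | cbac => ac => b
  | caaab
  | bbac => ac => b
  | ccbabbb => babbb => bab

ac->b; bb->; cb->; cc->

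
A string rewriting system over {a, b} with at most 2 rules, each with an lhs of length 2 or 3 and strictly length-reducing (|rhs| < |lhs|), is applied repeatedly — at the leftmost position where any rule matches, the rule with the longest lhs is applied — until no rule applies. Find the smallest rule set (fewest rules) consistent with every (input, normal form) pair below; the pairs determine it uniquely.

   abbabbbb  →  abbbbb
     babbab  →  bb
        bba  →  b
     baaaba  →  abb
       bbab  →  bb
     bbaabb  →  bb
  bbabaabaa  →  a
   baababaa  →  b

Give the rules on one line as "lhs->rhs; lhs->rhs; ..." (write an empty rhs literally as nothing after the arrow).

aba->bb; ba->

  | abbabbbb => abbbbb
  | babbab => bbab => bb
  | bba => b
  | baaaba => aaba => abb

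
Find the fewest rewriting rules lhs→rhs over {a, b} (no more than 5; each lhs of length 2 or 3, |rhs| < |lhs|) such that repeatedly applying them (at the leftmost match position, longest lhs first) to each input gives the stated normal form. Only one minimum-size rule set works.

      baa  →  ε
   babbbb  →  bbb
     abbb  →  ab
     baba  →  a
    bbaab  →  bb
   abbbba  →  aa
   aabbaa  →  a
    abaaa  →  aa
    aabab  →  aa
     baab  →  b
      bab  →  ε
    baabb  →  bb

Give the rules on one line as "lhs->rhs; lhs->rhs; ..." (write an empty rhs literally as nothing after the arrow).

  | baa => ε
  | babbbb => bbb
  | abbb => ab
  | baba => a

aaa->; abb->a; baa->; bab->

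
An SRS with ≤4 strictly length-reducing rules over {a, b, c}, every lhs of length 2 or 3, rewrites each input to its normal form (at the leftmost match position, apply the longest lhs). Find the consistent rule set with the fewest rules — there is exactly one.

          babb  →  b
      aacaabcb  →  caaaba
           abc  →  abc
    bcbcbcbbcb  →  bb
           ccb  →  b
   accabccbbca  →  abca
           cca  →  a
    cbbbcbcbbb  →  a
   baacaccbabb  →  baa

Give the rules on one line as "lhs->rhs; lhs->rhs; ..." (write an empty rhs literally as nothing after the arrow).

  | babb => b
  | aacaabcb => caaabcb => caaaba
  | abc
  | bcbcbcbbcb => bacbcbbcb => baacbbcb => bcabbcb => bccb => bb

aac->ca; abb->; cb->a; cc->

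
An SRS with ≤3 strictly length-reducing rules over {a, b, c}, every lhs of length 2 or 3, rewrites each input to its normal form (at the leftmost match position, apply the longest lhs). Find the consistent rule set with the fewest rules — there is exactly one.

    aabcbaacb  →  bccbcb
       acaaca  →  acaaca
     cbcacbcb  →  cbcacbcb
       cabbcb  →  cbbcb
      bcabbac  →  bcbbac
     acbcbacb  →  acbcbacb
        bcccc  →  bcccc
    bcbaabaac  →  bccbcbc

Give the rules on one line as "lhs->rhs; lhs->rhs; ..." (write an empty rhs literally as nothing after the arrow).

ab->b; baa->cb

  | aabcbaacb => abcbaacb => bcbaacb => bccbcb
  | acaaca
  | cbcacbcb
  | cabbcb => cbbcb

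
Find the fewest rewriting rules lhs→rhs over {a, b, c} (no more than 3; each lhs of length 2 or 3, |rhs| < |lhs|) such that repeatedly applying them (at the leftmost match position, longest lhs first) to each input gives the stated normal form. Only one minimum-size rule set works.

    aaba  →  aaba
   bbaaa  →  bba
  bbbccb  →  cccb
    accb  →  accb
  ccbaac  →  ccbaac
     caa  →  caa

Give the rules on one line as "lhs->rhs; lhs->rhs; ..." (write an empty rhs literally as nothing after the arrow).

aaa->a; bbb->c

  | aaba
  | bbaaa => bba
  | bbbccb => cccb
  | accb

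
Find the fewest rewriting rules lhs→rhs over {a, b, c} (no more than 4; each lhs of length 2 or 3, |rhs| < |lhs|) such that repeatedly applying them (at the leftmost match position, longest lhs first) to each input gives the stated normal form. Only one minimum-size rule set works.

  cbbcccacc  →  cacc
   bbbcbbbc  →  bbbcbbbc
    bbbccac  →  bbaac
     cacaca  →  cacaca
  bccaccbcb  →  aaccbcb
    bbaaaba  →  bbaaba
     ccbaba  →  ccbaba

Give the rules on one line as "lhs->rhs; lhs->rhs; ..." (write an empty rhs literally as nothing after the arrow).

aaa->aa; bac->; bcc->a

  | cbbcccacc => cbacacc => cacc
  | bbbcbbbc
  | bbbccac => bbaac
  | cacaca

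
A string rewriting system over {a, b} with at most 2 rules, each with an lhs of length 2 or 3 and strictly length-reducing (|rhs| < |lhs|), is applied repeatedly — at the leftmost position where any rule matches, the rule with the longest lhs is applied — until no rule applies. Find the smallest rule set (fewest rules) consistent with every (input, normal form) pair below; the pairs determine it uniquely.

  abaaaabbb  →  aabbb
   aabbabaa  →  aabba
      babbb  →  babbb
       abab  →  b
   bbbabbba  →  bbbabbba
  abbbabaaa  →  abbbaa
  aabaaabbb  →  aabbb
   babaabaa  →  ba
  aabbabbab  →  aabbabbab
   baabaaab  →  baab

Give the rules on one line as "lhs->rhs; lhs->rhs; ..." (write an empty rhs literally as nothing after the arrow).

aaa->aa; aba->

  | abaaaabbb => aaabbb => aabbb
  | aabbabaa => aabba
  | babbb
  | abab => b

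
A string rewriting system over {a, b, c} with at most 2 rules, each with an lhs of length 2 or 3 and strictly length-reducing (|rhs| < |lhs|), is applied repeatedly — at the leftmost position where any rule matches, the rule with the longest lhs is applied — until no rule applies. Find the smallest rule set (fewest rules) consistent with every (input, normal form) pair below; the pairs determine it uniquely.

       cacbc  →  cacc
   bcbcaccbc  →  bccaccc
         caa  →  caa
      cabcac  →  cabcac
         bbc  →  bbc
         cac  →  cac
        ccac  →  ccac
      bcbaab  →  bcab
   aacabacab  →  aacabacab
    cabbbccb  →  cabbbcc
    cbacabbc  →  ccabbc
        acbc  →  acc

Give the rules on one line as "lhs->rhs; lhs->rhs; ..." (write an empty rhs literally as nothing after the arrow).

  | cacbc => cacc
  | bcbcaccbc => bccaccbc => bccaccc
  | caa
  | cabcac

cb->c; cba->c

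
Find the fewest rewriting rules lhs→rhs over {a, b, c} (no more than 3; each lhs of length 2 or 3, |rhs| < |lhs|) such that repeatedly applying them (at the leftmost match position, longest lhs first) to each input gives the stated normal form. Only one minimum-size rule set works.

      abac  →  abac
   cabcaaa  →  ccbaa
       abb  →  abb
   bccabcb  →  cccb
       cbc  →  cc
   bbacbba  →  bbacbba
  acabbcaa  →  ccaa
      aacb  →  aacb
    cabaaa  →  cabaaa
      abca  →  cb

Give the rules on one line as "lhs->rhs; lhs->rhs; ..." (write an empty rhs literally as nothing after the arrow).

  | abac
  | cabcaaa => cacaaa => ccbaa
  | abb
  | bccabcb => ccabcb => ccaca => cccb

aca->cb; bc->c; bcb->ca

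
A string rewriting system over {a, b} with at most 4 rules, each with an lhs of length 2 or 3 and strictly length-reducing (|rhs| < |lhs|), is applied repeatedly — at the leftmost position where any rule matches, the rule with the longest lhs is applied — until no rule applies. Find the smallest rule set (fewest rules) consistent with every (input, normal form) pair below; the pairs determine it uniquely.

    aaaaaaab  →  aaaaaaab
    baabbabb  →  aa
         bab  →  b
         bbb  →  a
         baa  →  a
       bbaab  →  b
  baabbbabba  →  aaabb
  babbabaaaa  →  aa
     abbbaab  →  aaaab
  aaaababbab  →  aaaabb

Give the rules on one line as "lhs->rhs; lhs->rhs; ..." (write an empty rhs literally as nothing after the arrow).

  | aaaaaaab
  | baabbabb => abbabb => abbb => aa
  | bab => b
  | bbb => a

ba->b; baa->a; bab->b; bbb->a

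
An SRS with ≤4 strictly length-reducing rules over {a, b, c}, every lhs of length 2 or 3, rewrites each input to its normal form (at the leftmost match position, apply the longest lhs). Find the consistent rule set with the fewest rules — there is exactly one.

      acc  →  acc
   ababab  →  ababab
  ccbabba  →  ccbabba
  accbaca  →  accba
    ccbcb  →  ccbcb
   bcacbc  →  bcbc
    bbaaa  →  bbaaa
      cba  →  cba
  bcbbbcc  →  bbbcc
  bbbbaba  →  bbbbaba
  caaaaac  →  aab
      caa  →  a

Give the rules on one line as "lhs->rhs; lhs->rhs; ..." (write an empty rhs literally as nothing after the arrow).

  | acc
  | ababab
  | ccbabba
  | accbaca => accba

aac->b; ca->; cbb->b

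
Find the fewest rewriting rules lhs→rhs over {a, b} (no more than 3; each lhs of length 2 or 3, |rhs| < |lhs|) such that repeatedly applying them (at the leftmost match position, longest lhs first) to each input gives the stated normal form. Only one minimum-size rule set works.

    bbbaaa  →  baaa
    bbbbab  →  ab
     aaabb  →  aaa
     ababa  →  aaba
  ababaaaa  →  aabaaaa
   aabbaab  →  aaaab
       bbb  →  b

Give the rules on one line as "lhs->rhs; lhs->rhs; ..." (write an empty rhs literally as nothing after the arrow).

  | bbbaaa => baaa
  | bbbbab => bbab => ab
  | aaabb => aaa
  | ababa => aaba

bab->ab; bb->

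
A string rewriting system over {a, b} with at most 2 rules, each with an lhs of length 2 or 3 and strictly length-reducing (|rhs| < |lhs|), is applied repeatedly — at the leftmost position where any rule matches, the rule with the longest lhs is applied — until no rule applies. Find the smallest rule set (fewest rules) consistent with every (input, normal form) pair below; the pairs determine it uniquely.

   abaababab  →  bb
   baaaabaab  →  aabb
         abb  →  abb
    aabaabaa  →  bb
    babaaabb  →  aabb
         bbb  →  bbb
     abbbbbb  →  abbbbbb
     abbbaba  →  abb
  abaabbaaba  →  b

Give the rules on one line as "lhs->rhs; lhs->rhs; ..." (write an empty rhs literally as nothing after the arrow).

aba->bb; ba->

  | abaababab => bbababab => bbabab => bbab => bb
  | baaaabaab => aaabaab => aabbab => aabb
  | abb
  | aabaabaa => abbabaa => abbaa => aba => bb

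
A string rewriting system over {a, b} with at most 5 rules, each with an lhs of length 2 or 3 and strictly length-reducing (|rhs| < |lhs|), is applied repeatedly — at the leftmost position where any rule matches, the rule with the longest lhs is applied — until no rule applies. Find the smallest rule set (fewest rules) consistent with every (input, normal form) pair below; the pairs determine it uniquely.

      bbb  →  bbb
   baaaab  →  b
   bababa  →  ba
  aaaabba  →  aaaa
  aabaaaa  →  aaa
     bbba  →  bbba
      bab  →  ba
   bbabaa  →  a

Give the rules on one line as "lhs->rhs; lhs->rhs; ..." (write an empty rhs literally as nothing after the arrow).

ab->b; abb->; baa->a; bab->ba

  | bbb
  | baaaab => aaab => aab => ab => b
  | bababa => baaba => aba => ba
  | aaaabba => aaaa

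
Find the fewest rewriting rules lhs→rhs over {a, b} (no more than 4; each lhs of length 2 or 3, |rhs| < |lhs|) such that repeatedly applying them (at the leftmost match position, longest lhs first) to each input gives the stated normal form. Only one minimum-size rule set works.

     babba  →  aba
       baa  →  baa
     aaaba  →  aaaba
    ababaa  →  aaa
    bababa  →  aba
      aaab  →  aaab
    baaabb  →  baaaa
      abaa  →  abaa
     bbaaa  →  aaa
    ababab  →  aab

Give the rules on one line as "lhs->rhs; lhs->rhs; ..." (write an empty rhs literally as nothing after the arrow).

  | babba => bbba => aba
  | baa
  | aaaba
  | ababaa => abbaa => aaa

bab->bb; bb->a; bba->a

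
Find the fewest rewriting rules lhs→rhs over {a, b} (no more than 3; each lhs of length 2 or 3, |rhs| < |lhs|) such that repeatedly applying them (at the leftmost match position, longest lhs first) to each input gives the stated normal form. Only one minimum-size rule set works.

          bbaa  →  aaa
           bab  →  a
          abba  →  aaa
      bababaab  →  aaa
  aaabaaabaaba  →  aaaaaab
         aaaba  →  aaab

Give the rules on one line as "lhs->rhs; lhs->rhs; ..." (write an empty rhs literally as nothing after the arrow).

ba->b; bb->a

  | bbaa => aaa
  | bab => bb => a
  | abba => aaa
  | bababaab => bbabaab => aabaab => aabab => aabb => aaa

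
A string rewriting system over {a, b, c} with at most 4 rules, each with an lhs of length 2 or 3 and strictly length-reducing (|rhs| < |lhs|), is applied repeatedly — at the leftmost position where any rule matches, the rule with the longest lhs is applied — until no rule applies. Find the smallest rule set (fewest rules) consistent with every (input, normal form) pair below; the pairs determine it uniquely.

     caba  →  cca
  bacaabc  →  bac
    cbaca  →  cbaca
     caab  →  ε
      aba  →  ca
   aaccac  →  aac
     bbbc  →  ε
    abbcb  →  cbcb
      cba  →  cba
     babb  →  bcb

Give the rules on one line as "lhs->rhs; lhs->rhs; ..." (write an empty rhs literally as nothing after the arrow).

ab->c; bbb->ca; cac->

  | caba => cca
  | bacaabc => bacacc => bac
  | cbaca
  | caab => cac => ε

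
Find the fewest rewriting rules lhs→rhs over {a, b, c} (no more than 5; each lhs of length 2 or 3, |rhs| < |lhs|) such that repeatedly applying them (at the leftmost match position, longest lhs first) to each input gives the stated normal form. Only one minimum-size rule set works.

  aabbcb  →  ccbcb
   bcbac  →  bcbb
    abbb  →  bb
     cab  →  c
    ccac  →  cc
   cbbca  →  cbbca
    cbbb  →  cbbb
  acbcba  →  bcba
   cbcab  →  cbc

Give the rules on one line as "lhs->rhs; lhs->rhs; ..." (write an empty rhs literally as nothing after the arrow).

aab->cc; ab->; ac->; bac->bb

  | aabbcb => ccbcb
  | bcbac => bcbb
  | abbb => bb
  | cab => c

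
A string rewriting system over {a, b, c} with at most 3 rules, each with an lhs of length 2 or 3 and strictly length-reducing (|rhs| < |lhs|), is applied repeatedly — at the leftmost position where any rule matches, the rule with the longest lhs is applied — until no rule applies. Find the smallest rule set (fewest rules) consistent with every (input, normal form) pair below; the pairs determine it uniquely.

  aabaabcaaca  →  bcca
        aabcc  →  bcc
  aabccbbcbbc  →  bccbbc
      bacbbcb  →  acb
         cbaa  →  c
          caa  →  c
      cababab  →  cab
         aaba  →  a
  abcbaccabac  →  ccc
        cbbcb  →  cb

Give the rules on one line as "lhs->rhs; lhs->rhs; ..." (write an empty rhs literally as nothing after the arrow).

aa->; ba->a; bcb->

  | aabaabcaaca => baabcaaca => aabcaaca => bcaaca => bcca
  | aabcc => bcc
  | aabccbbcbbc => bccbbcbbc => bccbbc
  | bacbbcb => acbbcb => acb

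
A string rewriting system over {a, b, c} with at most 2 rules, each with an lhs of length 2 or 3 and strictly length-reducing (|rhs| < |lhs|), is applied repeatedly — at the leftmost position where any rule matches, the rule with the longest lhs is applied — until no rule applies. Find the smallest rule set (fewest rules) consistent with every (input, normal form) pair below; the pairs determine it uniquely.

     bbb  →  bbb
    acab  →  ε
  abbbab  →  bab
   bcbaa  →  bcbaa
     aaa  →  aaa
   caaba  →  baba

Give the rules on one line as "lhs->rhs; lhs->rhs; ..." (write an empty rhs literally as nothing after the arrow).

  | bbb
  | acab => abb => ε
  | abbbab => bab
  | bcbaa

abb->; ca->b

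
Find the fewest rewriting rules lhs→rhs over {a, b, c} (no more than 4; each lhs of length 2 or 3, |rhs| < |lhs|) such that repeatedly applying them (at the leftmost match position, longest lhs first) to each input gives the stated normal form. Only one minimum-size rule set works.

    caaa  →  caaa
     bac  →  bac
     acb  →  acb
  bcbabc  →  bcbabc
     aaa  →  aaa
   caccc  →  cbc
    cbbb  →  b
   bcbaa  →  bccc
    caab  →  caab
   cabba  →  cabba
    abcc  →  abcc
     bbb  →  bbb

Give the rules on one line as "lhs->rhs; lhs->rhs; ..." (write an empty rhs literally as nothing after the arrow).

  | caaa
  | bac
  | acb
  | bcbabc

acc->b; baa->cc; cbb->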